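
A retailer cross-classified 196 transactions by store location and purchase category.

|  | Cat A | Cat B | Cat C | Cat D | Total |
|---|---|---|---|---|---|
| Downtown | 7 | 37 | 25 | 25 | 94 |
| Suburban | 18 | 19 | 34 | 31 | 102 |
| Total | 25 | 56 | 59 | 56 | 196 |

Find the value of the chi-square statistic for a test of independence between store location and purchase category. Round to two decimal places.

Grand total N = 196.
Expected counts (row total × column total / N):
  Downtown, Cat A: 94×25/196 = 11.990
  Downtown, Cat B: 94×56/196 = 26.857
  Downtown, Cat C: 94×59/196 = 28.296
  Downtown, Cat D: 94×56/196 = 26.857
  Suburban, Cat A: 102×25/196 = 13.010
  Suburban, Cat B: 102×56/196 = 29.143
  Suburban, Cat C: 102×59/196 = 30.704
  Suburban, Cat D: 102×56/196 = 29.143
Contributions (O − E)²/E:
  (7 − 11.990)²/11.990 = 2.0767
  (37 − 26.857)²/26.857 = 3.8307
  (25 − 28.296)²/28.296 = 0.3839
  (25 − 26.857)²/26.857 = 0.1284
  (18 − 13.010)²/13.010 = 1.9139
  (19 − 29.143)²/29.143 = 3.5302
  (34 − 30.704)²/30.704 = 0.3538
  (31 − 29.143)²/29.143 = 0.1183
χ² = 2.0767 + 3.8307 + 0.3839 + 0.1284 + 1.9139 + 3.5302 + 0.3538 + 0.1183 = 12.34

12.34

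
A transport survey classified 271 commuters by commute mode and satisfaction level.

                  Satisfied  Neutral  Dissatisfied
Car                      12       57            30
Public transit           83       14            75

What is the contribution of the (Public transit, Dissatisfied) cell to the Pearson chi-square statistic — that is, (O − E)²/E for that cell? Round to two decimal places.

Row total (Public transit) = 172; column total (Dissatisfied) = 105; N = 271.
Expected count E = 172 × 105 / 271 = 66.642.
Contribution = (O − E)²/E = (75 − 66.642)² / 66.642 = 1.05.

1.05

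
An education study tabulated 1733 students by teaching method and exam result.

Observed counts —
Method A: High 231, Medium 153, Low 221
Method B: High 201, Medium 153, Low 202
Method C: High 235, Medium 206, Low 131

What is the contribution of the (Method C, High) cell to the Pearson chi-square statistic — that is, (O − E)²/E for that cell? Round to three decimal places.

Row total (Method C) = 572; column total (High) = 667; N = 1733.
Expected count E = 572 × 667 / 1733 = 220.1523.
Contribution = (O − E)²/E = (235 − 220.1523)² / 220.1523 = 1.001.

1.001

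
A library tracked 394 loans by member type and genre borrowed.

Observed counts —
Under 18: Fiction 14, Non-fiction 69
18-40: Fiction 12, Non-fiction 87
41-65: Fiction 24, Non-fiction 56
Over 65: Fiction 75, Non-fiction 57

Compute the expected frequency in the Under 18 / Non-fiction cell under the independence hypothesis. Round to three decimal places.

56.668

Row total (Under 18) = 83; column total (Non-fiction) = 269; grand total N = 394.
Expected count = (row total × column total) / N = 83 × 269 / 394 = 56.668.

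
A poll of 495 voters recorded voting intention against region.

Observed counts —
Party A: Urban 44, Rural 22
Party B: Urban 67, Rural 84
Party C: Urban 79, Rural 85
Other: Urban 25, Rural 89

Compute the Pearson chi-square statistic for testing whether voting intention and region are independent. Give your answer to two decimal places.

37.51

Row totals: 66, 151, 164, 114. Column totals: 215, 280. Grand total N = 495.
Expected counts (row total × column total / N):
  Party A, Urban: 66×215/495 = 28.667
  Party A, Rural: 66×280/495 = 37.333
  Party B, Urban: 151×215/495 = 65.586
  Party B, Rural: 151×280/495 = 85.414
  Party C, Urban: 164×215/495 = 71.232
  Party C, Rural: 164×280/495 = 92.768
  Other, Urban: 114×215/495 = 49.515
  Other, Rural: 114×280/495 = 64.485
Contributions (O − E)²/E:
  (44 − 28.667)²/28.667 = 8.2011
  (22 − 37.333)²/37.333 = 6.2974
  (67 − 65.586)²/65.586 = 0.0305
  (84 − 85.414)²/85.414 = 0.0234
  (79 − 71.232)²/71.232 = 0.8471
  (85 − 92.768)²/92.768 = 0.6505
  (25 − 49.515)²/49.515 = 12.1374
  (89 − 64.485)²/64.485 = 9.3198
χ² = 8.2011 + 6.2974 + 0.0305 + 0.0234 + 0.8471 + 0.6505 + 12.1374 + 9.3198 = 37.51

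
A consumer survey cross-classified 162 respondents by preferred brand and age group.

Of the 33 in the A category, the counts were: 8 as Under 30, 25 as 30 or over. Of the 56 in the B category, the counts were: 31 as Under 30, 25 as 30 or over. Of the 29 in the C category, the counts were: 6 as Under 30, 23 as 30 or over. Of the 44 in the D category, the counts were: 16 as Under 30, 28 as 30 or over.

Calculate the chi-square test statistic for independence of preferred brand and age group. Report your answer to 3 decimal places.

13.591

Row totals: 33, 56, 29, 44. Column totals: 61, 101. Grand total N = 162.
Expected counts (row total × column total / N):
  A, Under 30: 33×61/162 = 12.4259
  A, 30 or over: 33×101/162 = 20.5741
  B, Under 30: 56×61/162 = 21.0864
  B, 30 or over: 56×101/162 = 34.9136
  C, Under 30: 29×61/162 = 10.9198
  C, 30 or over: 29×101/162 = 18.0802
  D, Under 30: 44×61/162 = 16.5679
  D, 30 or over: 44×101/162 = 27.4321
Contributions (O − E)²/E:
  (8 − 12.4259)²/12.4259 = 1.5764
  (25 − 20.5741)²/20.5741 = 0.9521
  (31 − 21.0864)²/21.0864 = 4.6608
  (25 − 34.9136)²/34.9136 = 2.8149
  (6 − 10.9198)²/10.9198 = 2.2166
  (23 − 18.0802)²/18.0802 = 1.3387
  (16 − 16.5679)²/16.5679 = 0.0195
  (28 − 27.4321)²/27.4321 = 0.0118
χ² = 1.5764 + 0.9521 + 4.6608 + 2.8149 + 2.2166 + 1.3387 + 0.0195 + 0.0118 = 13.591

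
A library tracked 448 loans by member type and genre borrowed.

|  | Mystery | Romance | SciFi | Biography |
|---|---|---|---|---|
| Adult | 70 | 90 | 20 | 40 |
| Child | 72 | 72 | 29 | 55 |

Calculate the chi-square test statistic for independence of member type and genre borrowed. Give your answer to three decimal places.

5.909

Row totals: 220, 228. Column totals: 142, 162, 49, 95. Grand total N = 448.
Expected counts (row total × column total / N):
  Adult, Mystery: 220×142/448 = 69.7321
  Adult, Romance: 220×162/448 = 79.5536
  Adult, SciFi: 220×49/448 = 24.0625
  Adult, Biography: 220×95/448 = 46.6518
  Child, Mystery: 228×142/448 = 72.2679
  Child, Romance: 228×162/448 = 82.4464
  Child, SciFi: 228×49/448 = 24.9375
  Child, Biography: 228×95/448 = 48.3482
Contributions (O − E)²/E:
  (70 − 69.7321)²/69.7321 = 0.0010
  (90 − 79.5536)²/79.5536 = 1.3717
  (20 − 24.0625)²/24.0625 = 0.6859
  (40 − 46.6518)²/46.6518 = 0.9484
  (72 − 72.2679)²/72.2679 = 0.0010
  (72 − 82.4464)²/82.4464 = 1.3236
  (29 − 24.9375)²/24.9375 = 0.6618
  (55 − 48.3482)²/48.3482 = 0.9152
χ² = 0.0010 + 1.3717 + 0.6859 + 0.9484 + 0.0010 + 1.3236 + 0.6618 + 0.9152 = 5.909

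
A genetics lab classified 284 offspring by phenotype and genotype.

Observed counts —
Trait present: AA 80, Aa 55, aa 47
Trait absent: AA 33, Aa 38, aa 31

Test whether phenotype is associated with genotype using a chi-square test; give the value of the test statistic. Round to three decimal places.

3.696

Row totals: 182, 102. Column totals: 113, 93, 78. Grand total N = 284.
Expected counts (row total × column total / N):
  Trait present, AA: 182×113/284 = 72.4155
  Trait present, Aa: 182×93/284 = 59.5986
  Trait present, aa: 182×78/284 = 49.9859
  Trait absent, AA: 102×113/284 = 40.5845
  Trait absent, Aa: 102×93/284 = 33.4014
  Trait absent, aa: 102×78/284 = 28.0141
Contributions (O − E)²/E:
  (80 − 72.4155)²/72.4155 = 0.7944
  (55 − 59.5986)²/59.5986 = 0.3548
  (47 − 49.9859)²/49.9859 = 0.1784
  (33 − 40.5845)²/40.5845 = 1.4174
  (38 − 33.4014)²/33.4014 = 0.6331
  (31 − 28.0141)²/28.0141 = 0.3183
χ² = 0.7944 + 0.3548 + 0.1784 + 1.4174 + 0.6331 + 0.3183 = 3.696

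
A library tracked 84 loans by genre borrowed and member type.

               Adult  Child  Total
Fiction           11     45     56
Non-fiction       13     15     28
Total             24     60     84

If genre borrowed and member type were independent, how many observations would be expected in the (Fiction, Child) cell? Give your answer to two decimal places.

Row total (Fiction) = 56; column total (Child) = 60; grand total N = 84.
Expected count = (row total × column total) / N = 56 × 60 / 84 = 40.00.

40.00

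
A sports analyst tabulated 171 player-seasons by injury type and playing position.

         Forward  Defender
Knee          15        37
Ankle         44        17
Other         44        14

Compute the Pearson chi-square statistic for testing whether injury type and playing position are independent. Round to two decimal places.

30.91

Row totals: 52, 61, 58. Column totals: 103, 68. Grand total N = 171.
Expected counts (row total × column total / N):
  Knee, Forward: 52×103/171 = 31.322
  Knee, Defender: 52×68/171 = 20.678
  Ankle, Forward: 61×103/171 = 36.743
  Ankle, Defender: 61×68/171 = 24.257
  Other, Forward: 58×103/171 = 34.936
  Other, Defender: 58×68/171 = 23.064
Contributions (O − E)²/E:
  (15 − 31.322)²/31.322 = 8.5054
  (37 − 20.678)²/20.678 = 12.8836
  (44 − 36.743)²/36.743 = 1.4333
  (17 − 24.257)²/24.257 = 2.1711
  (44 − 34.936)²/34.936 = 2.3516
  (14 − 23.064)²/23.064 = 3.5621
χ² = 8.5054 + 12.8836 + 1.4333 + 2.1711 + 2.3516 + 3.5621 = 30.91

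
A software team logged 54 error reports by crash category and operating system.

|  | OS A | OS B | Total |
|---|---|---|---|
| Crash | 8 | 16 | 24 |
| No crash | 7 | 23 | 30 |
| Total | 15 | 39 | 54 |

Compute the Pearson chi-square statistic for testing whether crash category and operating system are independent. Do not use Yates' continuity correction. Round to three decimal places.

0.665

Grand total N = 54.
Expected counts (row total × column total / N):
  Crash, OS A: 24×15/54 = 6.6667
  Crash, OS B: 24×39/54 = 17.3333
  No crash, OS A: 30×15/54 = 8.3333
  No crash, OS B: 30×39/54 = 21.6667
Contributions (O − E)²/E:
  (8 − 6.6667)²/6.6667 = 0.2667
  (16 − 17.3333)²/17.3333 = 0.1026
  (7 − 8.3333)²/8.3333 = 0.2133
  (23 − 21.6667)²/21.6667 = 0.0820
χ² = 0.2667 + 0.1026 + 0.2133 + 0.0820 = 0.665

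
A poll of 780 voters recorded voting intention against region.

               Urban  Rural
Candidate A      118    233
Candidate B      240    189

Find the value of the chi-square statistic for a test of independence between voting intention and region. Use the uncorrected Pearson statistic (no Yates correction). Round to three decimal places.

38.751

Row totals: 351, 429. Column totals: 358, 422. Grand total N = 780.
Expected counts (row total × column total / N):
  Candidate A, Urban: 351×358/780 = 161.1000
  Candidate A, Rural: 351×422/780 = 189.9000
  Candidate B, Urban: 429×358/780 = 196.9000
  Candidate B, Rural: 429×422/780 = 232.1000
Contributions (O − E)²/E:
  (118 − 161.1000)²/161.1000 = 11.5308
  (233 − 189.9000)²/189.9000 = 9.7820
  (240 − 196.9000)²/196.9000 = 9.4343
  (189 − 232.1000)²/232.1000 = 8.0035
χ² = 11.5308 + 9.7820 + 9.4343 + 8.0035 = 38.751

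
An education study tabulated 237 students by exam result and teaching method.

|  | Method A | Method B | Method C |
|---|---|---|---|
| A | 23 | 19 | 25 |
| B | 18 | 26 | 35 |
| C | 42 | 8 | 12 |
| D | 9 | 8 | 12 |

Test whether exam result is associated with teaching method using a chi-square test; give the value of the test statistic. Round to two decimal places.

31.79

Row totals: 67, 79, 62, 29. Column totals: 92, 61, 84. Grand total N = 237.
Expected counts (row total × column total / N):
  A, Method A: 67×92/237 = 26.008
  A, Method B: 67×61/237 = 17.245
  A, Method C: 67×84/237 = 23.747
  B, Method A: 79×92/237 = 30.667
  B, Method B: 79×61/237 = 20.333
  B, Method C: 79×84/237 = 28.000
  C, Method A: 62×92/237 = 24.068
  C, Method B: 62×61/237 = 15.958
  C, Method C: 62×84/237 = 21.975
  D, Method A: 29×92/237 = 11.257
  D, Method B: 29×61/237 = 7.464
  D, Method C: 29×84/237 = 10.278
Contributions (O − E)²/E:
  (23 − 26.008)²/26.008 = 0.3479
  (19 − 17.245)²/17.245 = 0.1786
  (25 − 23.747)²/23.747 = 0.0661
  (18 − 30.667)²/30.667 = 5.2321
  (26 − 20.333)²/20.333 = 1.5794
  (35 − 28.000)²/28.000 = 1.7500
  (42 − 24.068)²/24.068 = 13.3603
  (8 − 15.958)²/15.958 = 3.9685
  (12 − 21.975)²/21.975 = 4.5279
  (9 − 11.257)²/11.257 = 0.4525
  (8 − 7.464)²/7.464 = 0.0385
  (12 − 10.278)²/10.278 = 0.2885
χ² = 0.3479 + 0.1786 + 0.0661 + 5.2321 + 1.5794 + 1.7500 + 13.3603 + 3.9685 + 4.5279 + 0.4525 + 0.0385 + 0.2885 = 31.79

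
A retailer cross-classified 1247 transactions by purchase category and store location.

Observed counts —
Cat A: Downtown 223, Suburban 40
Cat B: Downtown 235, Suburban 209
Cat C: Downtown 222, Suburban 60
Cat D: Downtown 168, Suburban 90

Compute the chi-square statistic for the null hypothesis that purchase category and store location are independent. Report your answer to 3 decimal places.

Row totals: 263, 444, 282, 258. Column totals: 848, 399. Grand total N = 1247.
Expected counts (row total × column total / N):
  Cat A, Downtown: 263×848/1247 = 178.8484
  Cat A, Suburban: 263×399/1247 = 84.1516
  Cat B, Downtown: 444×848/1247 = 301.9342
  Cat B, Suburban: 444×399/1247 = 142.0658
  Cat C, Downtown: 282×848/1247 = 191.7690
  Cat C, Suburban: 282×399/1247 = 90.2310
  Cat D, Downtown: 258×848/1247 = 175.4483
  Cat D, Suburban: 258×399/1247 = 82.5517
Contributions (O − E)²/E:
  (223 − 178.8484)²/178.8484 = 10.8995
  (40 − 84.1516)²/84.1516 = 23.1649
  (235 − 301.9342)²/301.9342 = 14.8383
  (209 − 142.0658)²/142.0658 = 31.5360
  (222 − 191.7690)²/191.7690 = 4.7657
  (60 − 90.2310)²/90.2310 = 10.1286
  (168 − 175.4483)²/175.4483 = 0.3162
  (90 − 82.5517)²/82.5517 = 0.6720
χ² = 10.8995 + 23.1649 + 14.8383 + 31.5360 + 4.7657 + 10.1286 + 0.3162 + 0.6720 = 96.321

96.321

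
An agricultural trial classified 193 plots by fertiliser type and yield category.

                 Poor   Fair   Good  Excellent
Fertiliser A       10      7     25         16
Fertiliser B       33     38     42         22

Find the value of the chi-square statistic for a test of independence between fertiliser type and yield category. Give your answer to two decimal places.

Row totals: 58, 135. Column totals: 43, 45, 67, 38. Grand total N = 193.
Expected counts (row total × column total / N):
  Fertiliser A, Poor: 58×43/193 = 12.922
  Fertiliser A, Fair: 58×45/193 = 13.523
  Fertiliser A, Good: 58×67/193 = 20.135
  Fertiliser A, Excellent: 58×38/193 = 11.420
  Fertiliser B, Poor: 135×43/193 = 30.078
  Fertiliser B, Fair: 135×45/193 = 31.477
  Fertiliser B, Good: 135×67/193 = 46.865
  Fertiliser B, Excellent: 135×38/193 = 26.580
Contributions (O − E)²/E:
  (10 − 12.922)²/12.922 = 0.6607
  (7 − 13.523)²/13.523 = 3.1465
  (25 − 20.135)²/20.135 = 1.1755
  (16 − 11.420)²/11.420 = 1.8368
  (33 − 30.078)²/30.078 = 0.2839
  (38 − 31.477)²/31.477 = 1.3518
  (42 − 46.865)²/46.865 = 0.5050
  (22 − 26.580)²/26.580 = 0.7892
χ² = 0.6607 + 3.1465 + 1.1755 + 1.8368 + 0.2839 + 1.3518 + 0.5050 + 0.7892 = 9.75

9.75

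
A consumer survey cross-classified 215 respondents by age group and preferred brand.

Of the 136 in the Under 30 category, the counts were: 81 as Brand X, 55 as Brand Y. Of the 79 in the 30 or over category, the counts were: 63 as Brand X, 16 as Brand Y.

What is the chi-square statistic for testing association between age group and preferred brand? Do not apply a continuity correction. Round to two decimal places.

Row totals: 136, 79. Column totals: 144, 71. Grand total N = 215.
Expected counts (row total × column total / N):
  Under 30, Brand X: 136×144/215 = 91.088
  Under 30, Brand Y: 136×71/215 = 44.912
  30 or over, Brand X: 79×144/215 = 52.912
  30 or over, Brand Y: 79×71/215 = 26.088
Contributions (O − E)²/E:
  (81 − 91.088)²/91.088 = 1.1172
  (55 − 44.912)²/44.912 = 2.2659
  (63 − 52.912)²/52.912 = 1.9233
  (16 − 26.088)²/26.088 = 3.9009
χ² = 1.1172 + 2.2659 + 1.9233 + 3.9009 = 9.21

9.21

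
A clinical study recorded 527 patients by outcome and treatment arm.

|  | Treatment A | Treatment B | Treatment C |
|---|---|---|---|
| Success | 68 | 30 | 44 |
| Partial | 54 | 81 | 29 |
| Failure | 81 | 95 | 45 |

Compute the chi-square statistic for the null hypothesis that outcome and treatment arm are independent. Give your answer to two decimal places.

28.51

Row totals: 142, 164, 221. Column totals: 203, 206, 118. Grand total N = 527.
Expected counts (row total × column total / N):
  Success, Treatment A: 142×203/527 = 54.698
  Success, Treatment B: 142×206/527 = 55.507
  Success, Treatment C: 142×118/527 = 31.795
  Partial, Treatment A: 164×203/527 = 63.173
  Partial, Treatment B: 164×206/527 = 64.106
  Partial, Treatment C: 164×118/527 = 36.721
  Failure, Treatment A: 221×203/527 = 85.129
  Failure, Treatment B: 221×206/527 = 86.387
  Failure, Treatment C: 221×118/527 = 49.484
Contributions (O − E)²/E:
  (68 − 54.698)²/54.698 = 3.2349
  (30 − 55.507)²/55.507 = 11.7212
  (44 − 31.795)²/31.795 = 4.6851
  (54 − 63.173)²/63.173 = 1.3320
  (81 − 64.106)²/64.106 = 4.4521
  (29 − 36.721)²/36.721 = 1.6234
  (81 − 85.129)²/85.129 = 0.2003
  (95 − 86.387)²/86.387 = 0.8587
  (45 − 49.484)²/49.484 = 0.4063
χ² = 3.2349 + 11.7212 + 4.6851 + 1.3320 + 4.4521 + 1.6234 + 0.2003 + 0.8587 + 0.4063 = 28.51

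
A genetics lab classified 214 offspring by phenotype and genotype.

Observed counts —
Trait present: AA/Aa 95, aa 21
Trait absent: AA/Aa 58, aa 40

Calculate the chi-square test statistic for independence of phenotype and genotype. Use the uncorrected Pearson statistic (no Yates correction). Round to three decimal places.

13.447

Row totals: 116, 98. Column totals: 153, 61. Grand total N = 214.
Expected counts (row total × column total / N):
  Trait present, AA/Aa: 116×153/214 = 82.9346
  Trait present, aa: 116×61/214 = 33.0654
  Trait absent, AA/Aa: 98×153/214 = 70.0654
  Trait absent, aa: 98×61/214 = 27.9346
Contributions (O − E)²/E:
  (95 − 82.9346)²/82.9346 = 1.7553
  (21 − 33.0654)²/33.0654 = 4.4026
  (58 − 70.0654)²/70.0654 = 2.0777
  (40 − 27.9346)²/27.9346 = 5.2112
χ² = 1.7553 + 4.4026 + 2.0777 + 5.2112 = 13.447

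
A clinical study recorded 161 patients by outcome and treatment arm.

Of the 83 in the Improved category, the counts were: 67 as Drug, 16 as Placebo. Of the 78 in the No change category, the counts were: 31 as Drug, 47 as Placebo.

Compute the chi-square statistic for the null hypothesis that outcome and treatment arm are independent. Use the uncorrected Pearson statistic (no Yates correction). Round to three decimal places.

28.351

Row totals: 83, 78. Column totals: 98, 63. Grand total N = 161.
Expected counts (row total × column total / N):
  Improved, Drug: 83×98/161 = 50.5217
  Improved, Placebo: 83×63/161 = 32.4783
  No change, Drug: 78×98/161 = 47.4783
  No change, Placebo: 78×63/161 = 30.5217
Contributions (O − E)²/E:
  (67 − 50.5217)²/50.5217 = 5.3746
  (16 − 32.4783)²/32.4783 = 8.3605
  (31 − 47.4783)²/47.4783 = 5.7191
  (47 − 30.5217)²/30.5217 = 8.8964
χ² = 5.3746 + 8.3605 + 5.7191 + 8.8964 = 28.351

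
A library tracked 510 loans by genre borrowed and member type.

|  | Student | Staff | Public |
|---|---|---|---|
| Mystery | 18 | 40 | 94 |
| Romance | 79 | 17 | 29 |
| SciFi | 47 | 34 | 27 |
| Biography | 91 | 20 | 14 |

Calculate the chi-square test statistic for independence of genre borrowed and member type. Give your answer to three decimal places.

Row totals: 152, 125, 108, 125. Column totals: 235, 111, 164. Grand total N = 510.
Expected counts (row total × column total / N):
  Mystery, Student: 152×235/510 = 70.03922
  Mystery, Staff: 152×111/510 = 33.08235
  Mystery, Public: 152×164/510 = 48.87843
  Romance, Student: 125×235/510 = 57.59804
  Romance, Staff: 125×111/510 = 27.20588
  Romance, Public: 125×164/510 = 40.19608
  SciFi, Student: 108×235/510 = 49.76471
  SciFi, Staff: 108×111/510 = 23.50588
  SciFi, Public: 108×164/510 = 34.72941
  Biography, Student: 125×235/510 = 57.59804
  Biography, Staff: 125×111/510 = 27.20588
  Biography, Public: 125×164/510 = 40.19608
Contributions (O − E)²/E:
  (18 − 70.03922)²/70.03922 = 38.6652
  (40 − 33.08235)²/33.08235 = 1.4465
  (94 − 48.87843)²/48.87843 = 41.6535
  (79 − 57.59804)²/57.59804 = 7.9524
  (17 − 27.20588)²/27.20588 = 3.8286
  (29 − 40.19608)²/40.19608 = 3.1185
  (47 − 49.76471)²/49.76471 = 0.1536
  (34 − 23.50588)²/23.50588 = 4.6851
  (27 − 34.72941)²/34.72941 = 1.7203
  (91 − 57.59804)²/57.59804 = 19.3703
  (20 − 27.20588)²/27.20588 = 1.9086
  (14 − 40.19608)²/40.19608 = 17.0722
χ² = 38.6652 + 1.4465 + 41.6535 + 7.9524 + 3.8286 + 3.1185 + 0.1536 + 4.6851 + 1.7203 + 19.3703 + 1.9086 + 17.0722 = 141.575

141.575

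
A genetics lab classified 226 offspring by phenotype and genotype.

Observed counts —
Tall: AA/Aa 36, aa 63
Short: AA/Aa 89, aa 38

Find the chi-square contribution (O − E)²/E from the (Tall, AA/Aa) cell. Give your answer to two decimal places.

Row total (Tall) = 99; column total (AA/Aa) = 125; N = 226.
Expected count E = 99 × 125 / 226 = 54.757.
Contribution = (O − E)²/E = (36 − 54.757)² / 54.757 = 6.43.

6.43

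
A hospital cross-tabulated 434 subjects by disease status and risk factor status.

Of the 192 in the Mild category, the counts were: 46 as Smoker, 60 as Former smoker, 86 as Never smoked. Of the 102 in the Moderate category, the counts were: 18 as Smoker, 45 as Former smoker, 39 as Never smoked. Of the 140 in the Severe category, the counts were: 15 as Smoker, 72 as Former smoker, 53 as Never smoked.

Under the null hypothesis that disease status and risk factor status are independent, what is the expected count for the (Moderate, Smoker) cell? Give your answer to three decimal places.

18.567

Row total (Moderate) = 102; column total (Smoker) = 79; grand total N = 434.
Expected count = (row total × column total) / N = 102 × 79 / 434 = 18.567.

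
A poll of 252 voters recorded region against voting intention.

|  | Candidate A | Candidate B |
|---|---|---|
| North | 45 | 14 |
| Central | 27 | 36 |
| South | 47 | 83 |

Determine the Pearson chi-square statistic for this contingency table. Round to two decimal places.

Row totals: 59, 63, 130. Column totals: 119, 133. Grand total N = 252.
Expected counts (row total × column total / N):
  North, Candidate A: 59×119/252 = 27.861
  North, Candidate B: 59×133/252 = 31.139
  Central, Candidate A: 63×119/252 = 29.750
  Central, Candidate B: 63×133/252 = 33.250
  South, Candidate A: 130×119/252 = 61.389
  South, Candidate B: 130×133/252 = 68.611
Contributions (O − E)²/E:
  (45 − 27.861)²/27.861 = 10.5432
  (14 − 31.139)²/31.139 = 9.4334
  (27 − 29.750)²/29.750 = 0.2542
  (36 − 33.250)²/33.250 = 0.2274
  (47 − 61.389)²/61.389 = 3.3726
  (83 − 68.611)²/68.611 = 3.0176
χ² = 10.5432 + 9.4334 + 0.2542 + 0.2274 + 3.3726 + 3.0176 = 26.85

26.85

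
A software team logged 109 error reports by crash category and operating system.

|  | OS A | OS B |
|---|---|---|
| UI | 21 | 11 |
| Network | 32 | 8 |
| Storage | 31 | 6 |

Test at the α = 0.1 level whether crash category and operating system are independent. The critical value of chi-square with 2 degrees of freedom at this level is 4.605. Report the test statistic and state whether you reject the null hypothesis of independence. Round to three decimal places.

3.509; fail to reject H₀

Row totals: 32, 40, 37. Column totals: 84, 25. Grand total N = 109.
Expected counts (row total × column total / N):
  UI, OS A: 32×84/109 = 24.6606
  UI, OS B: 32×25/109 = 7.3394
  Network, OS A: 40×84/109 = 30.8257
  Network, OS B: 40×25/109 = 9.1743
  Storage, OS A: 37×84/109 = 28.5138
  Storage, OS B: 37×25/109 = 8.4862
Contributions (O − E)²/E:
  (21 − 24.6606)²/24.6606 = 0.5434
  (11 − 7.3394)²/7.3394 = 1.8258
  (32 − 30.8257)²/30.8257 = 0.0447
  (8 − 9.1743)²/9.1743 = 0.1503
  (31 − 28.5138)²/28.5138 = 0.2168
  (6 − 8.4862)²/8.4862 = 0.7284
χ² = 0.5434 + 1.8258 + 0.0447 + 0.1503 + 0.2168 + 0.7284 = 3.509
df = (3−1)(2−1) = 2. Since 3.509 < 4.605, fail to reject the null hypothesis of independence at α = 0.1.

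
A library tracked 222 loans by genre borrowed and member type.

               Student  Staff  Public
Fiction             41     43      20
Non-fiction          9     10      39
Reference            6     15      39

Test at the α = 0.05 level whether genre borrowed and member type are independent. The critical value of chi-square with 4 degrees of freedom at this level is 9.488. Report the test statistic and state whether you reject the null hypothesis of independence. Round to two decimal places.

Row totals: 104, 58, 60. Column totals: 56, 68, 98. Grand total N = 222.
Expected counts (row total × column total / N):
  Fiction, Student: 104×56/222 = 26.234
  Fiction, Staff: 104×68/222 = 31.856
  Fiction, Public: 104×98/222 = 45.910
  Non-fiction, Student: 58×56/222 = 14.631
  Non-fiction, Staff: 58×68/222 = 17.766
  Non-fiction, Public: 58×98/222 = 25.604
  Reference, Student: 60×56/222 = 15.135
  Reference, Staff: 60×68/222 = 18.378
  Reference, Public: 60×98/222 = 26.486
Contributions (O − E)²/E:
  (41 − 26.234)²/26.234 = 8.3112
  (43 − 31.856)²/31.856 = 3.8984
  (20 − 45.910)²/45.910 = 14.6227
  (9 − 14.631)²/14.631 = 2.1672
  (10 − 17.766)²/17.766 = 3.3947
  (39 − 25.604)²/25.604 = 7.0088
  (6 − 15.135)²/15.135 = 5.5136
  (15 − 18.378)²/18.378 = 0.6209
  (39 − 26.486)²/26.486 = 5.9126
χ² = 8.3112 + 3.8984 + 14.6227 + 2.1672 + 3.3947 + 7.0088 + 5.5136 + 0.6209 + 5.9126 = 51.45
df = (3−1)(3−1) = 4. Since 51.45 > 9.488, reject the null hypothesis of independence at α = 0.05.

51.45; reject H₀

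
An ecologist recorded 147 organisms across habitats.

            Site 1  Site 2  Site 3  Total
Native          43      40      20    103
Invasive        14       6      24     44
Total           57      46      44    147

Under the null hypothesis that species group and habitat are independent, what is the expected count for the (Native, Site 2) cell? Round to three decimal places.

Row total (Native) = 103; column total (Site 2) = 46; grand total N = 147.
Expected count = (row total × column total) / N = 103 × 46 / 147 = 32.231.

32.231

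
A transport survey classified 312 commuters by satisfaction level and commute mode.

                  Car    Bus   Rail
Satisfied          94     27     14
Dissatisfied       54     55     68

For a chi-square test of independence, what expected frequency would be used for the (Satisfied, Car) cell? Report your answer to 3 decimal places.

64.038

Row total (Satisfied) = 135; column total (Car) = 148; grand total N = 312.
Expected count = (row total × column total) / N = 135 × 148 / 312 = 64.038.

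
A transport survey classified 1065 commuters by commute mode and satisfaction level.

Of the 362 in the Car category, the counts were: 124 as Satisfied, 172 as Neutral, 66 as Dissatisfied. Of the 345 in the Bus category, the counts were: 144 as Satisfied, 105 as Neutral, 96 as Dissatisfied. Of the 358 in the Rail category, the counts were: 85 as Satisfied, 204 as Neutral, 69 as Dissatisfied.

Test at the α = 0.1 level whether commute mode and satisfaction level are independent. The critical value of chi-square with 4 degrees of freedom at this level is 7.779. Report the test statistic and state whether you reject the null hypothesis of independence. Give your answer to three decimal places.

Row totals: 362, 345, 358. Column totals: 353, 481, 231. Grand total N = 1065.
Expected counts (row total × column total / N):
  Car, Satisfied: 362×353/1065 = 119.9869
  Car, Neutral: 362×481/1065 = 163.4948
  Car, Dissatisfied: 362×231/1065 = 78.5183
  Bus, Satisfied: 345×353/1065 = 114.3521
  Bus, Neutral: 345×481/1065 = 155.8169
  Bus, Dissatisfied: 345×231/1065 = 74.8310
  Rail, Satisfied: 358×353/1065 = 118.6610
  Rail, Neutral: 358×481/1065 = 161.6883
  Rail, Dissatisfied: 358×231/1065 = 77.6507
Contributions (O − E)²/E:
  (124 − 119.9869)²/119.9869 = 0.1342
  (172 − 163.4948)²/163.4948 = 0.4425
  (66 − 78.5183)²/78.5183 = 1.9958
  (144 − 114.3521)²/114.3521 = 7.6868
  (105 − 155.8169)²/155.8169 = 16.5730
  (96 − 74.8310)²/74.8310 = 5.9885
  (85 − 118.6610)²/118.6610 = 9.5487
  (204 − 161.6883)²/161.6883 = 11.0724
  (69 − 77.6507)²/77.6507 = 0.9637
χ² = 0.1342 + 0.4425 + 1.9958 + 7.6868 + 16.5730 + 5.9885 + 9.5487 + 11.0724 + 0.9637 = 54.406
df = (3−1)(3−1) = 4. Since 54.406 > 7.779, reject the null hypothesis of independence at α = 0.1.

54.406; reject H₀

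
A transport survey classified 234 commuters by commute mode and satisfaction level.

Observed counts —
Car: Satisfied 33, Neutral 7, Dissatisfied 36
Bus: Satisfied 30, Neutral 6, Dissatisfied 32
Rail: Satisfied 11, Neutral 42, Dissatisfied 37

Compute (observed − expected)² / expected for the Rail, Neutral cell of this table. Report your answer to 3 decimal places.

Row total (Rail) = 90; column total (Neutral) = 55; N = 234.
Expected count E = 90 × 55 / 234 = 21.1538.
Contribution = (O − E)²/E = (42 − 21.1538)² / 21.1538 = 20.543.

20.543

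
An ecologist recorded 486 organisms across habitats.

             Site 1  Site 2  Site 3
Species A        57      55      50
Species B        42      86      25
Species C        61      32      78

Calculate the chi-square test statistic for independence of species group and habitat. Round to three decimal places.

Row totals: 162, 153, 171. Column totals: 160, 173, 153. Grand total N = 486.
Expected counts (row total × column total / N):
  Species A, Site 1: 162×160/486 = 53.3333
  Species A, Site 2: 162×173/486 = 57.6667
  Species A, Site 3: 162×153/486 = 51.0000
  Species B, Site 1: 153×160/486 = 50.3704
  Species B, Site 2: 153×173/486 = 54.4630
  Species B, Site 3: 153×153/486 = 48.1667
  Species C, Site 1: 171×160/486 = 56.2963
  Species C, Site 2: 171×173/486 = 60.8704
  Species C, Site 3: 171×153/486 = 53.8333
Contributions (O − E)²/E:
  (57 − 53.3333)²/53.3333 = 0.2521
  (55 − 57.6667)²/57.6667 = 0.1233
  (50 − 51.0000)²/51.0000 = 0.0196
  (42 − 50.3704)²/50.3704 = 1.3910
  (86 − 54.4630)²/54.4630 = 18.2616
  (25 − 48.1667)²/48.1667 = 11.1425
  (61 − 56.2963)²/56.2963 = 0.3930
  (32 − 60.8704)²/60.8704 = 13.6930
  (78 − 53.8333)²/53.8333 = 10.8488
χ² = 0.2521 + 0.1233 + 0.0196 + 1.3910 + 18.2616 + 11.1425 + 0.3930 + 13.6930 + 10.8488 = 56.125

56.125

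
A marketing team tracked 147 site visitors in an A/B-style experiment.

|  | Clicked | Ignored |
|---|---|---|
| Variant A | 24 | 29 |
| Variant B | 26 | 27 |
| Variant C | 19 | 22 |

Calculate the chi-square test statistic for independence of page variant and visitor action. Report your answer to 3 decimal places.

0.160

Row totals: 53, 53, 41. Column totals: 69, 78. Grand total N = 147.
Expected counts (row total × column total / N):
  Variant A, Clicked: 53×69/147 = 24.8776
  Variant A, Ignored: 53×78/147 = 28.1224
  Variant B, Clicked: 53×69/147 = 24.8776
  Variant B, Ignored: 53×78/147 = 28.1224
  Variant C, Clicked: 41×69/147 = 19.2449
  Variant C, Ignored: 41×78/147 = 21.7551
Contributions (O − E)²/E:
  (24 − 24.8776)²/24.8776 = 0.0310
  (29 − 28.1224)²/28.1224 = 0.0274
  (26 − 24.8776)²/24.8776 = 0.0506
  (27 − 28.1224)²/28.1224 = 0.0448
  (19 − 19.2449)²/19.2449 = 0.0031
  (22 − 21.7551)²/21.7551 = 0.0028
χ² = 0.0310 + 0.0274 + 0.0506 + 0.0448 + 0.0031 + 0.0028 = 0.160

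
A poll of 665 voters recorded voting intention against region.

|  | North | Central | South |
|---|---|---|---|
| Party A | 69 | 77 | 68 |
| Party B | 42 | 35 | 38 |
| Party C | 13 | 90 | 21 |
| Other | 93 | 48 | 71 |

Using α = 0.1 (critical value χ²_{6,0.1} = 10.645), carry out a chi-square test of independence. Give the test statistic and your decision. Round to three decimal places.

Row totals: 214, 115, 124, 212. Column totals: 217, 250, 198. Grand total N = 665.
Expected counts (row total × column total / N):
  Party A, North: 214×217/665 = 69.8316
  Party A, Central: 214×250/665 = 80.4511
  Party A, South: 214×198/665 = 63.7173
  Party B, North: 115×217/665 = 37.5263
  Party B, Central: 115×250/665 = 43.2331
  Party B, South: 115×198/665 = 34.2406
  Party C, North: 124×217/665 = 40.4632
  Party C, Central: 124×250/665 = 46.6165
  Party C, South: 124×198/665 = 36.9203
  Other, North: 212×217/665 = 69.1789
  Other, Central: 212×250/665 = 79.6992
  Other, South: 212×198/665 = 63.1218
Contributions (O − E)²/E:
  (69 − 69.8316)²/69.8316 = 0.0099
  (77 − 80.4511)²/80.4511 = 0.1480
  (68 − 63.7173)²/63.7173 = 0.2879
  (42 − 37.5263)²/37.5263 = 0.5333
  (35 − 43.2331)²/43.2331 = 1.5679
  (38 − 34.2406)²/34.2406 = 0.4128
  (13 − 40.4632)²/40.4632 = 18.6398
  (90 − 46.6165)²/46.6165 = 40.3747
  (21 − 36.9203)²/36.9203 = 6.8649
  (93 − 69.1789)²/69.1789 = 8.2026
  (48 − 79.6992)²/79.6992 = 12.6079
  (71 − 63.1218)²/63.1218 = 0.9833
χ² = 0.0099 + 0.1480 + 0.2879 + 0.5333 + 1.5679 + 0.4128 + 18.6398 + 40.3747 + 6.8649 + 8.2026 + 12.6079 + 0.9833 = 90.633
df = (4−1)(3−1) = 6. Since 90.633 > 10.645, reject the null hypothesis of independence at α = 0.1.

90.633; reject H₀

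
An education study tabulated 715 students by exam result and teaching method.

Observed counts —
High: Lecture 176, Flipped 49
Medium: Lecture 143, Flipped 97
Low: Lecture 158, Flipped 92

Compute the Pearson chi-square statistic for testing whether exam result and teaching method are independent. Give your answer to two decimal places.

20.30

Row totals: 225, 240, 250. Column totals: 477, 238. Grand total N = 715.
Expected counts (row total × column total / N):
  High, Lecture: 225×477/715 = 150.105
  High, Flipped: 225×238/715 = 74.895
  Medium, Lecture: 240×477/715 = 160.112
  Medium, Flipped: 240×238/715 = 79.888
  Low, Lecture: 250×477/715 = 166.783
  Low, Flipped: 250×238/715 = 83.217
Contributions (O − E)²/E:
  (176 − 150.105)²/150.105 = 4.4672
  (49 − 74.895)²/74.895 = 8.9532
  (143 − 160.112)²/160.112 = 1.8288
  (97 − 79.888)²/79.888 = 3.6654
  (158 − 166.783)²/166.783 = 0.4625
  (92 − 83.217)²/83.217 = 0.9270
χ² = 4.4672 + 8.9532 + 1.8288 + 3.6654 + 0.4625 + 0.9270 = 20.30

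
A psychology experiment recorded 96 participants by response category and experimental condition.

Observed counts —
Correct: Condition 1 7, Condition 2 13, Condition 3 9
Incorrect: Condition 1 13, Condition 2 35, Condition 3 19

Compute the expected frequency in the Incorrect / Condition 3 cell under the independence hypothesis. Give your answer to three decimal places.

Row total (Incorrect) = 67; column total (Condition 3) = 28; grand total N = 96.
Expected count = (row total × column total) / N = 67 × 28 / 96 = 19.542.

19.542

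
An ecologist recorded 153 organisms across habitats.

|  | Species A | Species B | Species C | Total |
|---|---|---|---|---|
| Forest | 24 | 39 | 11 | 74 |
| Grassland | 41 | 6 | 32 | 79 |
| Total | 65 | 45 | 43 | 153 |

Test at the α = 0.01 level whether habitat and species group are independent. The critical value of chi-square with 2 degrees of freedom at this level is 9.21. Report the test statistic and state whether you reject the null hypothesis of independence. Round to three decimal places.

Grand total N = 153.
Expected counts (row total × column total / N):
  Forest, Species A: 74×65/153 = 31.43791
  Forest, Species B: 74×45/153 = 21.76471
  Forest, Species C: 74×43/153 = 20.79739
  Grassland, Species A: 79×65/153 = 33.56209
  Grassland, Species B: 79×45/153 = 23.23529
  Grassland, Species C: 79×43/153 = 22.20261
Contributions (O − E)²/E:
  (24 − 31.43791)²/31.43791 = 1.7597
  (39 − 21.76471)²/21.76471 = 13.6485
  (11 − 20.79739)²/20.79739 = 4.6154
  (41 − 33.56209)²/33.56209 = 1.6484
  (6 − 23.23529)²/23.23529 = 12.7847
  (32 − 22.20261)²/22.20261 = 4.3233
χ² = 1.7597 + 13.6485 + 4.6154 + 1.6484 + 12.7847 + 4.3233 = 38.780
df = (2−1)(3−1) = 2. Since 38.780 > 9.21, reject the null hypothesis of independence at α = 0.01.

38.780; reject H₀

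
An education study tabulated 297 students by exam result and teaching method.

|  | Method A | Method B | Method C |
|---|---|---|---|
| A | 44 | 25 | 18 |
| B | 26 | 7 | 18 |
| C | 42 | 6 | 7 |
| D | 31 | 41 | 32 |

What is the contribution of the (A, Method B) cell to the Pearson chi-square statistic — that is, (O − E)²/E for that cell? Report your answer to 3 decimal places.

0.149

Row total (A) = 87; column total (Method B) = 79; N = 297.
Expected count E = 87 × 79 / 297 = 23.1414.
Contribution = (O − E)²/E = (25 − 23.1414)² / 23.1414 = 0.149.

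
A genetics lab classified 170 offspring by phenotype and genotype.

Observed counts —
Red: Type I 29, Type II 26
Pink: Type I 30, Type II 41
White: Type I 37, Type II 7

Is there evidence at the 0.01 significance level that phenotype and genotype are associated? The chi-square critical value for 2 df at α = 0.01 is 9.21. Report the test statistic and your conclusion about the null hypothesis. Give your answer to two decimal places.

19.81; reject H₀

Row totals: 55, 71, 44. Column totals: 96, 74. Grand total N = 170.
Expected counts (row total × column total / N):
  Red, Type I: 55×96/170 = 31.059
  Red, Type II: 55×74/170 = 23.941
  Pink, Type I: 71×96/170 = 40.094
  Pink, Type II: 71×74/170 = 30.906
  White, Type I: 44×96/170 = 24.847
  White, Type II: 44×74/170 = 19.153
Contributions (O − E)²/E:
  (29 − 31.059)²/31.059 = 0.1365
  (26 − 23.941)²/23.941 = 0.1771
  (30 − 40.094)²/40.094 = 2.5412
  (41 − 30.906)²/30.906 = 3.2967
  (37 − 24.847)²/24.847 = 5.9442
  (7 − 19.153)²/19.153 = 7.7113
χ² = 0.1365 + 0.1771 + 2.5412 + 3.2967 + 5.9442 + 7.7113 = 19.81
df = (3−1)(2−1) = 2. Since 19.81 > 9.21, reject the null hypothesis of independence at α = 0.01.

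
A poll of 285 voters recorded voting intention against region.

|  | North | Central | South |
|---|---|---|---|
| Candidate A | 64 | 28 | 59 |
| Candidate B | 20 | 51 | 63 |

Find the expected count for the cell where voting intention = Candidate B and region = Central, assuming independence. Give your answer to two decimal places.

37.14

Row total (Candidate B) = 134; column total (Central) = 79; grand total N = 285.
Expected count = (row total × column total) / N = 134 × 79 / 285 = 37.14.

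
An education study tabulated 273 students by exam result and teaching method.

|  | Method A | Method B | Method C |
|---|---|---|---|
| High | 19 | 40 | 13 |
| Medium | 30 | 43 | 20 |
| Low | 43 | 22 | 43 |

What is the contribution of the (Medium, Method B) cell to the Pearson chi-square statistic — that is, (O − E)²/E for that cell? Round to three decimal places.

Row total (Medium) = 93; column total (Method B) = 105; N = 273.
Expected count E = 93 × 105 / 273 = 35.7692.
Contribution = (O − E)²/E = (43 − 35.7692)² / 35.7692 = 1.462.

1.462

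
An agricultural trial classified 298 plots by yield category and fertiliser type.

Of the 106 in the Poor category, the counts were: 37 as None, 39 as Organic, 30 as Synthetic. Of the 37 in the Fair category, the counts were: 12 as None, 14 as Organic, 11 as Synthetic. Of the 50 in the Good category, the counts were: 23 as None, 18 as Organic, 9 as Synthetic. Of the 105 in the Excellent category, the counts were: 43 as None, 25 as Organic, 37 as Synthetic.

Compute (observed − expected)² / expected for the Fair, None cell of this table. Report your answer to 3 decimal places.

0.364

Row total (Fair) = 37; column total (None) = 115; N = 298.
Expected count E = 37 × 115 / 298 = 14.27852.
Contribution = (O − E)²/E = (12 − 14.27852)² / 14.27852 = 0.364.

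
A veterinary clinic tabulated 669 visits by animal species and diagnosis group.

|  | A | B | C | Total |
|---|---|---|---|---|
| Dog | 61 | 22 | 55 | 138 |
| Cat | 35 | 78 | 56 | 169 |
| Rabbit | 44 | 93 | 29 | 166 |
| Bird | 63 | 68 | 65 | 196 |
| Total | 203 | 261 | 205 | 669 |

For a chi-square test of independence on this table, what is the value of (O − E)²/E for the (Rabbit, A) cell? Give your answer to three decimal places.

0.806

Row total (Rabbit) = 166; column total (A) = 203; N = 669.
Expected count E = 166 × 203 / 669 = 50.3707.
Contribution = (O − E)²/E = (44 − 50.3707)² / 50.3707 = 0.806.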